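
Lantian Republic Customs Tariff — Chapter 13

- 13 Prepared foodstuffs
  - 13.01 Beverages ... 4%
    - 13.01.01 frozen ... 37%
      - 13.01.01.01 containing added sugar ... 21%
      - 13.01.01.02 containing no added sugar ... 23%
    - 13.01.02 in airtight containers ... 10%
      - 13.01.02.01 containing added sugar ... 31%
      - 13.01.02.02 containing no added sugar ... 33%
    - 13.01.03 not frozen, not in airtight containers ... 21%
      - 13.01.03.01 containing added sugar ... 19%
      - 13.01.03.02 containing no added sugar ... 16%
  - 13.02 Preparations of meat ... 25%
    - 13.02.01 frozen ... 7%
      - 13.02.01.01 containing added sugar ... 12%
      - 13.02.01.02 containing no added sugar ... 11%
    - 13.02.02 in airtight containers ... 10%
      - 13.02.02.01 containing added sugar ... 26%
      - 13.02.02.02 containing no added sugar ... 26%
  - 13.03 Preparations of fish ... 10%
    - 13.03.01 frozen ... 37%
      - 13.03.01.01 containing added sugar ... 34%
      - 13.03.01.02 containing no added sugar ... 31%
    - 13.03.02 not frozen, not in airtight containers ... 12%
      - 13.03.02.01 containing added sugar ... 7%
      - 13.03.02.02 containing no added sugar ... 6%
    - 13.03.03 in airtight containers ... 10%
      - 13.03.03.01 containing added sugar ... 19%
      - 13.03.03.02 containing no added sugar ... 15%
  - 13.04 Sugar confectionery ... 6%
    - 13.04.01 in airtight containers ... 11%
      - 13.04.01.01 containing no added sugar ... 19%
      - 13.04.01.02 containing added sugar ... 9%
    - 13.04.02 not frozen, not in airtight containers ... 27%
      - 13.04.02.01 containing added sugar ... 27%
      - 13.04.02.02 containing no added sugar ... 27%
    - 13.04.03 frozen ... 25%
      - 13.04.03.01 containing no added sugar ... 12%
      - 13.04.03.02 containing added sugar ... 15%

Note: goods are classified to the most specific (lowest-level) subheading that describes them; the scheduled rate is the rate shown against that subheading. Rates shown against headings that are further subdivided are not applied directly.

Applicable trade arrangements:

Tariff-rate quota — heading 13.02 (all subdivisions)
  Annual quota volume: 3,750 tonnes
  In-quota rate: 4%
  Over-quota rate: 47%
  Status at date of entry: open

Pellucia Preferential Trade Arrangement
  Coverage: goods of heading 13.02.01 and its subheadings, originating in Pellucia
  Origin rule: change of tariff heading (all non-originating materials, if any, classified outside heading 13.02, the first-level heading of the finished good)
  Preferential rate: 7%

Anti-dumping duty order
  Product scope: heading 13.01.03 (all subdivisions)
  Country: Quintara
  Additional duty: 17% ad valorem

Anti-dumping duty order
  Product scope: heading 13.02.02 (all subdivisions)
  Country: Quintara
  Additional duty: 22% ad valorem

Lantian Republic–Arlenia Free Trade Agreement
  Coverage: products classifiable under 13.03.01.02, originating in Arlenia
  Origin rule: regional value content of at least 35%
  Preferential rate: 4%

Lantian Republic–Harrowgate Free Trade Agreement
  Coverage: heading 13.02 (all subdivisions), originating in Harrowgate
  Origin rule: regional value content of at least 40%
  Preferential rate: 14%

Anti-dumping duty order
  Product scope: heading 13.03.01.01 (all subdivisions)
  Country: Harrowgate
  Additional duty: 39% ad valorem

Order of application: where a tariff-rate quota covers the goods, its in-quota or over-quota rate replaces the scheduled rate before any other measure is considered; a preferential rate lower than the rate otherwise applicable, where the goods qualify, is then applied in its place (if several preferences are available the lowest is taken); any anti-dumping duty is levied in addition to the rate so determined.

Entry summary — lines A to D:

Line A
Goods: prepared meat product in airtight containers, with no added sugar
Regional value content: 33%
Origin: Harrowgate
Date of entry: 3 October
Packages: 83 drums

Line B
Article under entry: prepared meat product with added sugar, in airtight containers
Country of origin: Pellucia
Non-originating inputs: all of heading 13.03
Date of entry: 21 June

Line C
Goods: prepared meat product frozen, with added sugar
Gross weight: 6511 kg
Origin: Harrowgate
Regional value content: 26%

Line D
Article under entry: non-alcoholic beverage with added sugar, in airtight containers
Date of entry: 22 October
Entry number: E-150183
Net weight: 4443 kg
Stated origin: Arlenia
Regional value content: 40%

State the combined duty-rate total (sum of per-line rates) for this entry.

43%

Line A: prepared meat product → 13.02; in airtight containers → 13.02.02; with no added sugar → 13.02.02.02. Scheduled 26%. quota on 13.02 open → in-quota 4%; Harrowgate agreement on 13.02: RVC < 40%. → 4%.
Line B: prepared meat product → 13.02; in airtight containers → 13.02.02; with added sugar → 13.02.02.01. Scheduled 26%. quota on 13.02 open → in-quota 4%; Pellucia agreement on 13.02.01: 13.02.02.01 not covered. → 4%.
Line C: prepared meat product → 13.02; frozen → 13.02.01; with added sugar → 13.02.01.01. Scheduled 12%. quota on 13.02 open → in-quota 4%; Harrowgate agreement on 13.02: RVC < 40%. → 4%.
Line D: non-alcoholic beverage → 13.01; in airtight containers → 13.01.02; with added sugar → 13.01.02.01. Scheduled 31%. Arlenia agreement on 13.03.01.02: 13.01.02.01 not covered. → 31%.
Sum: 4% + 4% + 4% + 31% = 43%.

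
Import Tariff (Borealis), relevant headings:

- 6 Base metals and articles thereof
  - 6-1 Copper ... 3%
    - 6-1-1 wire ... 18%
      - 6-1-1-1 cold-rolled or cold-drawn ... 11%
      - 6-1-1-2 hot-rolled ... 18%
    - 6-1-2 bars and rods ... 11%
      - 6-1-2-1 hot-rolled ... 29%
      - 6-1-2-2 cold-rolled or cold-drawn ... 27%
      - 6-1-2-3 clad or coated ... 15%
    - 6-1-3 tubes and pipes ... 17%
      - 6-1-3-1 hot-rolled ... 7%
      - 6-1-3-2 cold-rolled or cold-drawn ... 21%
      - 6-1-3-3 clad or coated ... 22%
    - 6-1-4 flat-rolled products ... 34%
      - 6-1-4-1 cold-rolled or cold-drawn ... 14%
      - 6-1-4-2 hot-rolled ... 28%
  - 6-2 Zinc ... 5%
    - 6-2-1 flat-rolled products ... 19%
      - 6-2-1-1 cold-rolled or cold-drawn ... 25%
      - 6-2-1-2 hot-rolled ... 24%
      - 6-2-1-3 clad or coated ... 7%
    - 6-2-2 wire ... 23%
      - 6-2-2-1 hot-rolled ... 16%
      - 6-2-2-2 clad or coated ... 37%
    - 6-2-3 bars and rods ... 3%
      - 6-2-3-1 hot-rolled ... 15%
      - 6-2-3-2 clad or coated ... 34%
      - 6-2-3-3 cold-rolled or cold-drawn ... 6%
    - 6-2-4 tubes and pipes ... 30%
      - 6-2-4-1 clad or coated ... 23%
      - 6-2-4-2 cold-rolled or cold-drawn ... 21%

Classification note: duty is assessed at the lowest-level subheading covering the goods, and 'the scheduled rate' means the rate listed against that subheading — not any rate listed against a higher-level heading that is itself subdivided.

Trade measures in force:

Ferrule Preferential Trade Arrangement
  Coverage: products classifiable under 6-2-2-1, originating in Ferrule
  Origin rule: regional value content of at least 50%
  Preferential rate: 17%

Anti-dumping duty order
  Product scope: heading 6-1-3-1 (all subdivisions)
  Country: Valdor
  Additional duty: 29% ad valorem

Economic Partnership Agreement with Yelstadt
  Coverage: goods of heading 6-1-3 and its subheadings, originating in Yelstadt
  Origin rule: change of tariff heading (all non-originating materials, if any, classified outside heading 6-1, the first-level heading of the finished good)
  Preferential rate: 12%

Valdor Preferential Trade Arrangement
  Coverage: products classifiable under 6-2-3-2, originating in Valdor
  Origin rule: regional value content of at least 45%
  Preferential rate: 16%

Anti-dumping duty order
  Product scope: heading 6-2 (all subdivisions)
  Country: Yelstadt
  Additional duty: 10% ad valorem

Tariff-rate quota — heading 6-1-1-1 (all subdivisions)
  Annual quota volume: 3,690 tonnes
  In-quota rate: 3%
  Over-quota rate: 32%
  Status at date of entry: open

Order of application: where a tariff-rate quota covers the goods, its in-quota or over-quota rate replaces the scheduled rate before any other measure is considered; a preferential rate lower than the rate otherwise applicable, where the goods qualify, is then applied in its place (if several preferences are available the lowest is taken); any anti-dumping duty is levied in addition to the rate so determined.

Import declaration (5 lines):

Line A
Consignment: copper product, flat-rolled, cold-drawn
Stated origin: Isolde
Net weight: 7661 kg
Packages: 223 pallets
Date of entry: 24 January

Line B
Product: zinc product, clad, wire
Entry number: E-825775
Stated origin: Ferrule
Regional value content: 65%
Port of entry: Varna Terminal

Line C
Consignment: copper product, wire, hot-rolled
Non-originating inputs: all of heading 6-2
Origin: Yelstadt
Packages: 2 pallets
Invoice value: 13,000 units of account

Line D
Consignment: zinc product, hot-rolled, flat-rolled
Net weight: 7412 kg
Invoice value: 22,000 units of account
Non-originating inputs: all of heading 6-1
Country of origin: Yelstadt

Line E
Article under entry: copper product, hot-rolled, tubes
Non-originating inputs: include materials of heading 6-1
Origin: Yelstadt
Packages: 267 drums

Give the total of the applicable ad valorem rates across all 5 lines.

Line A: copper → 6-1; flat-rolled → 6-1-4; cold-drawn → 6-1-4-1. Scheduled 14%. No special measure applies. → 14%.
Line B: zinc → 6-2; wire → 6-2-2; clad → 6-2-2-2. Scheduled 37%. Ferrule agreement on 6-2-2-1: 6-2-2-2 not covered. → 37%.
Line C: copper → 6-1; wire → 6-1-1; hot-rolled → 6-1-1-2. Scheduled 18%. Yelstadt agreement on 6-1-3: 6-1-1-2 not covered. → 18%.
Line D: zinc → 6-2; flat-rolled → 6-2-1; hot-rolled → 6-2-1-2. Scheduled 24%. Yelstadt agreement on 6-1-3: 6-2-1-2 not covered; anti-dumping (Yelstadt, 6-2): +10%; total 24% + 10% = 34%. → 34%.
Line E: copper → 6-1; tubes → 6-1-3; hot-rolled → 6-1-3-1. Scheduled 7%. Yelstadt agreement on 6-1-3: CTH not met. → 7%.
Sum: 14% + 37% + 18% + 34% + 7% = 110%.

110%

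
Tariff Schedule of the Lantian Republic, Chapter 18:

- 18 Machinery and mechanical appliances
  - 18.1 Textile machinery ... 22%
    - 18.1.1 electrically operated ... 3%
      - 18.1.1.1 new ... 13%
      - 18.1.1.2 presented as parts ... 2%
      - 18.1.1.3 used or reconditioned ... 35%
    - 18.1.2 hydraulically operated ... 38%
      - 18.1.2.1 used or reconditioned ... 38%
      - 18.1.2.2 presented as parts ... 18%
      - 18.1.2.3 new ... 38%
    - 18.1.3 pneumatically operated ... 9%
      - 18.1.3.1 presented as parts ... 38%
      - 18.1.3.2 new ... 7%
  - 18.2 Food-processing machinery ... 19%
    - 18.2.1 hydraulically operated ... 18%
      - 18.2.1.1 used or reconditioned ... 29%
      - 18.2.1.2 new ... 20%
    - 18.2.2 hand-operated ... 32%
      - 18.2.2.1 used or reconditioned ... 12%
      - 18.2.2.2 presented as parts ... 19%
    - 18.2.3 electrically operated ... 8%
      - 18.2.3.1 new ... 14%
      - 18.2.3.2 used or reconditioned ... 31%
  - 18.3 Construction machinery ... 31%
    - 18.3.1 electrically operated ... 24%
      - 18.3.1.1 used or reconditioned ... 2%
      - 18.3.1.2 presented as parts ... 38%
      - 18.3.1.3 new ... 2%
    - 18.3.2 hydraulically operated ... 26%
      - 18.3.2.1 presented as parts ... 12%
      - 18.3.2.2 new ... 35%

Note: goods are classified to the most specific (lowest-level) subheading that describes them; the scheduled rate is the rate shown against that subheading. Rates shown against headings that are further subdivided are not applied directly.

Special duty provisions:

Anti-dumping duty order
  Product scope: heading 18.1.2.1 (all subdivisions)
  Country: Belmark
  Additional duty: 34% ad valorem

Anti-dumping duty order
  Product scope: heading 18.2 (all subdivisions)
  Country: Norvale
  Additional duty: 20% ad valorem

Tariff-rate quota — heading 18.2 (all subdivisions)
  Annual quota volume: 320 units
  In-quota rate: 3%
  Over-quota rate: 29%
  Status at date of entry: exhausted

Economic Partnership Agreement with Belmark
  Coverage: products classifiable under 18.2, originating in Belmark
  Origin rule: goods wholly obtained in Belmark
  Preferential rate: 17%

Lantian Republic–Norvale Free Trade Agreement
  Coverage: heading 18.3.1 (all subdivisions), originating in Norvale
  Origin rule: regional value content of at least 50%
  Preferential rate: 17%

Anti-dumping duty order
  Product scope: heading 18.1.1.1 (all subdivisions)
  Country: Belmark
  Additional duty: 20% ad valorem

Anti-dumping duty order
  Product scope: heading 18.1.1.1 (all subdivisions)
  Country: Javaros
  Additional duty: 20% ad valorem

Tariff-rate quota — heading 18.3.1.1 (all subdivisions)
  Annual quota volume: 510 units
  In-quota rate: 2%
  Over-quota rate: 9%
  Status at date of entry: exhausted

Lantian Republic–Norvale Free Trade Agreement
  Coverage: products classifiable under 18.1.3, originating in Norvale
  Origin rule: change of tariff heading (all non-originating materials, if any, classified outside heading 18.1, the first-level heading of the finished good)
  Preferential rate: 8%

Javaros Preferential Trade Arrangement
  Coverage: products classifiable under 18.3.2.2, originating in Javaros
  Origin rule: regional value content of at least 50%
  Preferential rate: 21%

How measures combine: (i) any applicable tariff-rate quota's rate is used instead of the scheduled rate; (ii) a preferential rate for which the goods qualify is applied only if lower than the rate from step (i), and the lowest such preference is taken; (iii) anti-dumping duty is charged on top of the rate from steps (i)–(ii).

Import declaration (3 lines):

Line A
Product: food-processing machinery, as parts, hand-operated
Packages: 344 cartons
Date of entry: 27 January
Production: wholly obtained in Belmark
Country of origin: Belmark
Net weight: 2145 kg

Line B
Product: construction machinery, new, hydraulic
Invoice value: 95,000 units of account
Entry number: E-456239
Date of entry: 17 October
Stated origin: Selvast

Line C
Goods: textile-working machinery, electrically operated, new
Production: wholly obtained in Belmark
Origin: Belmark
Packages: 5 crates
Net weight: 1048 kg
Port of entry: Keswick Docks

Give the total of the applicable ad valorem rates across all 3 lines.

85%

Line A: food-processing → 18.2; hand-operated → 18.2.2; as parts → 18.2.2.2. Scheduled 19%. quota on 18.2 exhausted → over-quota 29%; Belmark agreement on 18.2: wholly obtained → 17% available; preferential 17%. → 17%.
Line B: construction → 18.3; hydraulic → 18.3.2; new → 18.3.2.2. Scheduled 35%. No special measure applies. → 35%.
Line C: textile-working → 18.1; electrically operated → 18.1.1; new → 18.1.1.1. Scheduled 13%. Belmark agreement on 18.2: 18.1.1.1 not covered; anti-dumping (Belmark, 18.1.1.1): +20%; total 13% + 20% = 33%. → 33%.
Sum: 17% + 35% + 33% = 85%.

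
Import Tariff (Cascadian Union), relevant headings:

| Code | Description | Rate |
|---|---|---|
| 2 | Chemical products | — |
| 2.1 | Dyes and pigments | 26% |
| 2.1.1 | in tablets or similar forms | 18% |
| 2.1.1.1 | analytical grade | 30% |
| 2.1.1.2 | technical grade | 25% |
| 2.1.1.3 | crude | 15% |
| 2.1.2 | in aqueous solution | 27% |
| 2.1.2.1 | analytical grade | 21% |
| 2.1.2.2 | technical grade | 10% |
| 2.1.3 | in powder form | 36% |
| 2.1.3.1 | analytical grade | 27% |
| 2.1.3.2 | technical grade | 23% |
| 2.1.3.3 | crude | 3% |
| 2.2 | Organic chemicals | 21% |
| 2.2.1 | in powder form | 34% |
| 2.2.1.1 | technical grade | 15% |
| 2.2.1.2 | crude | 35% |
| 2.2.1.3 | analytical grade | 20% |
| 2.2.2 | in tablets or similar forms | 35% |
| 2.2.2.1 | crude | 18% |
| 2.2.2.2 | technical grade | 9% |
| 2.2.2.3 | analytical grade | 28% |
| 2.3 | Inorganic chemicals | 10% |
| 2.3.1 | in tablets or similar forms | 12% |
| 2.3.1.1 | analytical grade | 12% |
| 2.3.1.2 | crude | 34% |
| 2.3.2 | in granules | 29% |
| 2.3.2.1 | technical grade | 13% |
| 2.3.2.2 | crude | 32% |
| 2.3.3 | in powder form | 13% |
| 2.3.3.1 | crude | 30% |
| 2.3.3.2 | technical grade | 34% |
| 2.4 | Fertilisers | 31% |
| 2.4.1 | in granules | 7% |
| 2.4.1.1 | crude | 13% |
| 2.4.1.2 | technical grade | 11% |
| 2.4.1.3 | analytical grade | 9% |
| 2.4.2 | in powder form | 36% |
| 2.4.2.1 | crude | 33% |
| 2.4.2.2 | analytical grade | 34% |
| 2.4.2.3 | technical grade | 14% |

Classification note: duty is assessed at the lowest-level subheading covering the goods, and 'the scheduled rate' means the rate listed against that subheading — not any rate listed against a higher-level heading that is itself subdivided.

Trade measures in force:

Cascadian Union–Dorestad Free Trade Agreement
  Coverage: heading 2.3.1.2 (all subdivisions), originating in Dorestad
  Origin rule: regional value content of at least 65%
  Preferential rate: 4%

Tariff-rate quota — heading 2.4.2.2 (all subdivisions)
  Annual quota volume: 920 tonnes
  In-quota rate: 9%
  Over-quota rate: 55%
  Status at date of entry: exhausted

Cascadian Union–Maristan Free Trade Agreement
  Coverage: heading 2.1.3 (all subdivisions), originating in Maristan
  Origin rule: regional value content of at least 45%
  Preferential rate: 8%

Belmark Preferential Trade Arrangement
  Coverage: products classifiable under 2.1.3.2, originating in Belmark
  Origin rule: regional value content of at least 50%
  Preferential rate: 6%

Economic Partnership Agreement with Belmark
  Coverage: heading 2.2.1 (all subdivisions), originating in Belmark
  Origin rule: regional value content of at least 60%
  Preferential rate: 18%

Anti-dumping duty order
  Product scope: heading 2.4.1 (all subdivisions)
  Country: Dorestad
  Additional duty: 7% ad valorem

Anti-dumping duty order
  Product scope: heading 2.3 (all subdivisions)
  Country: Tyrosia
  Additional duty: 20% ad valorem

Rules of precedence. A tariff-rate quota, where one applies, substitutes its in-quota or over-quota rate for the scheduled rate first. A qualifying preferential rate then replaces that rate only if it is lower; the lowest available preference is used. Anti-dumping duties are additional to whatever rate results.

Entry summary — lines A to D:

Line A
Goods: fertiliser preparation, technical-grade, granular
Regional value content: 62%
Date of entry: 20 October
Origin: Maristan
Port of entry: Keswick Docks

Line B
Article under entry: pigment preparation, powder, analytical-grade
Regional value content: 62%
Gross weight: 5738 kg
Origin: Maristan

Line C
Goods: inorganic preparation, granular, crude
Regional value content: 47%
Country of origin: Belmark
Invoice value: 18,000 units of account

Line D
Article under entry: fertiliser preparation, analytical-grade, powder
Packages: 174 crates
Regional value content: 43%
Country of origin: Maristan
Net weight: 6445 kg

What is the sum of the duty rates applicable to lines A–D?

106%

Line A: fertiliser → 2.4; granular → 2.4.1; technical-grade → 2.4.1.2. Scheduled 11%. Maristan agreement on 2.1.3: 2.4.1.2 not covered. → 11%.
Line B: pigment → 2.1; powder → 2.1.3; analytical-grade → 2.1.3.1. Scheduled 27%. Maristan agreement on 2.1.3: RVC ≥ 45% → 8% available; preferential 8%. → 8%.
Line C: inorganic → 2.3; granular → 2.3.2; crude → 2.3.2.2. Scheduled 32%. Belmark agreement on 2.1.3.2: 2.3.2.2 not covered; Belmark agreement on 2.2.1: 2.3.2.2 not covered. → 32%.
Line D: fertiliser → 2.4; powder → 2.4.2; analytical-grade → 2.4.2.2. Scheduled 34%. quota on 2.4.2.2 exhausted → over-quota 55%; Maristan agreement on 2.1.3: 2.4.2.2 not covered. → 55%.
Sum: 11% + 8% + 32% + 55% = 106%.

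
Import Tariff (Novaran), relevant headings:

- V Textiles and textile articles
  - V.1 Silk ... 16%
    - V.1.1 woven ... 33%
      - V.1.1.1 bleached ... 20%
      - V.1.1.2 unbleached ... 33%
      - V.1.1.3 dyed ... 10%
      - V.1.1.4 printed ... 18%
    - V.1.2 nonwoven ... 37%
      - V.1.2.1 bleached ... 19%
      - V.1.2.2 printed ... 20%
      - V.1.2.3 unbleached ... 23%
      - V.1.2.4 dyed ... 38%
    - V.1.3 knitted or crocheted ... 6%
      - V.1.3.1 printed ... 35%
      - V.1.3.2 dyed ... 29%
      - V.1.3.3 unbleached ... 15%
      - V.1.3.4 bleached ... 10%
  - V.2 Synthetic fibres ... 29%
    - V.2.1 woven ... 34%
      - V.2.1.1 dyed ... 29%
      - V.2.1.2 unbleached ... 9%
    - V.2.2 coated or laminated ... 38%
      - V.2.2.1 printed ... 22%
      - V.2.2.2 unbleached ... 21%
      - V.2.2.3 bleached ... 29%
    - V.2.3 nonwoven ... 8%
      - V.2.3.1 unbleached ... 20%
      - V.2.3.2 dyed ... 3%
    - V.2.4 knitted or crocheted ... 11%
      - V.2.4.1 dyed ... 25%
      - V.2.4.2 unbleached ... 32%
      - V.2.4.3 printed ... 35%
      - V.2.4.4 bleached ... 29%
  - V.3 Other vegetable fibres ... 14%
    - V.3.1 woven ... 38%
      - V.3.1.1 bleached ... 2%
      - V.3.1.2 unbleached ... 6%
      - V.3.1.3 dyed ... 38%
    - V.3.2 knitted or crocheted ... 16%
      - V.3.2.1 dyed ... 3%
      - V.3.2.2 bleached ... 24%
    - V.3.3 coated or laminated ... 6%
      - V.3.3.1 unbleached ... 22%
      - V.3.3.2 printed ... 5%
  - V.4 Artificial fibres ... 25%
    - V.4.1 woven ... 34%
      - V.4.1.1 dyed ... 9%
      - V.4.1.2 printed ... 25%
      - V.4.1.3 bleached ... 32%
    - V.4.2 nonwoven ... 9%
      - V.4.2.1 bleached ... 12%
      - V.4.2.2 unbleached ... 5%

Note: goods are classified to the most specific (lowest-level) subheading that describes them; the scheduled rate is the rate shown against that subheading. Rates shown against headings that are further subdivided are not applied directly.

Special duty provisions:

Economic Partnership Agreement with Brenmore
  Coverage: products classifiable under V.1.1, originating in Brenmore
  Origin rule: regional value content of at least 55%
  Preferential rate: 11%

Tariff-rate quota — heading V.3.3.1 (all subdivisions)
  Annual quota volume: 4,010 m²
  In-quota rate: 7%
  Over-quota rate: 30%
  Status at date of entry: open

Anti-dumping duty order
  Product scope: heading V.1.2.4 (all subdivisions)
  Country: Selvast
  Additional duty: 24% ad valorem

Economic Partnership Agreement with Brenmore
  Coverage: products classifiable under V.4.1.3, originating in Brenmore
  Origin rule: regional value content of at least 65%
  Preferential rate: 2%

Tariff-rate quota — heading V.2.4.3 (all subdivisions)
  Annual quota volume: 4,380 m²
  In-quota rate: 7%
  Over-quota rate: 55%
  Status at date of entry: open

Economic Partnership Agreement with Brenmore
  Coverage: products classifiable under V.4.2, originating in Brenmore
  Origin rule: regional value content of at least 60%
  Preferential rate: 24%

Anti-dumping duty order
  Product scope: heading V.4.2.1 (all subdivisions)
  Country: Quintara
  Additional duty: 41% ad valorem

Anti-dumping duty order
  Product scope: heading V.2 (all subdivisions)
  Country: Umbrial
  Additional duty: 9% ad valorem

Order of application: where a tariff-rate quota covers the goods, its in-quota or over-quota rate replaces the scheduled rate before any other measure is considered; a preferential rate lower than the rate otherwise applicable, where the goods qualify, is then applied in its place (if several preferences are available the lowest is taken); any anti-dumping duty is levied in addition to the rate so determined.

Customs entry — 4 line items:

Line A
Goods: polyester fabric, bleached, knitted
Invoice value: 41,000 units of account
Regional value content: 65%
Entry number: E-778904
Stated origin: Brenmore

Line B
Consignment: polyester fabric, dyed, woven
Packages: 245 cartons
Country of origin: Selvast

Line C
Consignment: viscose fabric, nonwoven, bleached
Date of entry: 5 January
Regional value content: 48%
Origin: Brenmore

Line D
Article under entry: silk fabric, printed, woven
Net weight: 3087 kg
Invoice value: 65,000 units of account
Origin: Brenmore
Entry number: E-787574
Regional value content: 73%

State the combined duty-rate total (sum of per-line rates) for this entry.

Line A: polyester → V.2; knitted → V.2.4; bleached → V.2.4.4. Scheduled 29%. Brenmore agreement on V.1.1: V.2.4.4 not covered; Brenmore agreement on V.4.1.3: V.2.4.4 not covered; Brenmore agreement on V.4.2: V.2.4.4 not covered. → 29%.
Line B: polyester → V.2; woven → V.2.1; dyed → V.2.1.1. Scheduled 29%. No special measure applies. → 29%.
Line C: viscose → V.4; nonwoven → V.4.2; bleached → V.4.2.1. Scheduled 12%. Brenmore agreement on V.1.1: V.4.2.1 not covered; Brenmore agreement on V.4.1.3: V.4.2.1 not covered; Brenmore agreement on V.4.2: RVC < 60%. → 12%.
Line D: silk → V.1; woven → V.1.1; printed → V.1.1.4. Scheduled 18%. Brenmore agreement on V.1.1: RVC ≥ 55% → 11% available; Brenmore agreement on V.4.1.3: V.1.1.4 not covered; Brenmore agreement on V.4.2: V.1.1.4 not covered; preferential 11%. → 11%.
Sum: 29% + 29% + 12% + 11% = 81%.

81%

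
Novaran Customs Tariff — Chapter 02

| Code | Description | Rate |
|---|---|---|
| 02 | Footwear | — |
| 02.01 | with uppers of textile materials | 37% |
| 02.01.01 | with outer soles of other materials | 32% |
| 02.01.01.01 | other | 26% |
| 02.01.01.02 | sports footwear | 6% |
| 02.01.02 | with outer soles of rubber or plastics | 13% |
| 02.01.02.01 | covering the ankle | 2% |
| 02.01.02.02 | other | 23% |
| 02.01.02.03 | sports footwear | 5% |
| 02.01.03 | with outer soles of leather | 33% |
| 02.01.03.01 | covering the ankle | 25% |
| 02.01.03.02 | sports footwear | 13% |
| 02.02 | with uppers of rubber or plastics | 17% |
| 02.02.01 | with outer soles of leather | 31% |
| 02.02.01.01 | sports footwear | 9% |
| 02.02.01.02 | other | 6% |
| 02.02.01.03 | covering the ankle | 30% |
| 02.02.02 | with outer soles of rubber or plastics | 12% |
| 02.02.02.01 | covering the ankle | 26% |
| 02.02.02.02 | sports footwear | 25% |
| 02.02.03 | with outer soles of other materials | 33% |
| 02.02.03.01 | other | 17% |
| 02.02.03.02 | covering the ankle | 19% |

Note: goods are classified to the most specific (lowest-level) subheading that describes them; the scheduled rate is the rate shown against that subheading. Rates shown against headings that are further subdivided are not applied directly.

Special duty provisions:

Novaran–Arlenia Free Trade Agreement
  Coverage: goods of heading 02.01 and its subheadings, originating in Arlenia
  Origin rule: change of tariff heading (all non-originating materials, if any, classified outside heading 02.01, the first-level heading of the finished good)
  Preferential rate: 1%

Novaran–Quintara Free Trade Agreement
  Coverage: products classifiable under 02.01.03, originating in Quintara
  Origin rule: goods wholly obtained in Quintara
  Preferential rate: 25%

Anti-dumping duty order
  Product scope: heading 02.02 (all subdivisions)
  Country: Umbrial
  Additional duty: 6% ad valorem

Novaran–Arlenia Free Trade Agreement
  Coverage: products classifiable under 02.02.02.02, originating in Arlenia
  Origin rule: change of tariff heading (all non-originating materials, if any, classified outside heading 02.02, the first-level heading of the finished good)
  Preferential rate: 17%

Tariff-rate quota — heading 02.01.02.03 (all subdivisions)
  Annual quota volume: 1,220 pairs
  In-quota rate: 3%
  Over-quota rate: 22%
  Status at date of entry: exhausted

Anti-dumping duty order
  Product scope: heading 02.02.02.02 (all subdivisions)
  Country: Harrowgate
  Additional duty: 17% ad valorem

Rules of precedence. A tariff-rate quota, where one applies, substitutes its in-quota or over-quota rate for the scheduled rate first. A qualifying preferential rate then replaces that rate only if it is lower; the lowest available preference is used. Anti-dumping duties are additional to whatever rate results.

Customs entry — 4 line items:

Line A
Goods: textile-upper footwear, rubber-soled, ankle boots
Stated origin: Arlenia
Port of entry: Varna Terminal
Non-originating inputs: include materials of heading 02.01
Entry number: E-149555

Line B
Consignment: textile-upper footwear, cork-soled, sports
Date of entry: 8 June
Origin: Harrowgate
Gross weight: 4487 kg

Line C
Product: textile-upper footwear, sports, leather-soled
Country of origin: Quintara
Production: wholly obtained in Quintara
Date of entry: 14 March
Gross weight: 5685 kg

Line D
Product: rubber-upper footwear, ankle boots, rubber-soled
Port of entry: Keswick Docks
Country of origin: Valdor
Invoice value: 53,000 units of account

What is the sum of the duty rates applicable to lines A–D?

Line A: textile-upper → 02.01; rubber-soled → 02.01.02; ankle boots → 02.01.02.01. Scheduled 2%. Arlenia agreement on 02.01: CTH not met; Arlenia agreement on 02.02.02.02: 02.01.02.01 not covered. → 2%.
Line B: textile-upper → 02.01; cork-soled → 02.01.01; sports → 02.01.01.02. Scheduled 6%. No special measure applies. → 6%.
Line C: textile-upper → 02.01; leather-soled → 02.01.03; sports → 02.01.03.02. Scheduled 13%. Quintara agreement on 02.01.03: wholly obtained → 25% available; preference 25% not lower than 13% → no reduction. → 13%.
Line D: rubber-upper → 02.02; rubber-soled → 02.02.02; ankle boots → 02.02.02.01. Scheduled 26%. No special measure applies. → 26%.
Sum: 2% + 6% + 13% + 26% = 47%.

47%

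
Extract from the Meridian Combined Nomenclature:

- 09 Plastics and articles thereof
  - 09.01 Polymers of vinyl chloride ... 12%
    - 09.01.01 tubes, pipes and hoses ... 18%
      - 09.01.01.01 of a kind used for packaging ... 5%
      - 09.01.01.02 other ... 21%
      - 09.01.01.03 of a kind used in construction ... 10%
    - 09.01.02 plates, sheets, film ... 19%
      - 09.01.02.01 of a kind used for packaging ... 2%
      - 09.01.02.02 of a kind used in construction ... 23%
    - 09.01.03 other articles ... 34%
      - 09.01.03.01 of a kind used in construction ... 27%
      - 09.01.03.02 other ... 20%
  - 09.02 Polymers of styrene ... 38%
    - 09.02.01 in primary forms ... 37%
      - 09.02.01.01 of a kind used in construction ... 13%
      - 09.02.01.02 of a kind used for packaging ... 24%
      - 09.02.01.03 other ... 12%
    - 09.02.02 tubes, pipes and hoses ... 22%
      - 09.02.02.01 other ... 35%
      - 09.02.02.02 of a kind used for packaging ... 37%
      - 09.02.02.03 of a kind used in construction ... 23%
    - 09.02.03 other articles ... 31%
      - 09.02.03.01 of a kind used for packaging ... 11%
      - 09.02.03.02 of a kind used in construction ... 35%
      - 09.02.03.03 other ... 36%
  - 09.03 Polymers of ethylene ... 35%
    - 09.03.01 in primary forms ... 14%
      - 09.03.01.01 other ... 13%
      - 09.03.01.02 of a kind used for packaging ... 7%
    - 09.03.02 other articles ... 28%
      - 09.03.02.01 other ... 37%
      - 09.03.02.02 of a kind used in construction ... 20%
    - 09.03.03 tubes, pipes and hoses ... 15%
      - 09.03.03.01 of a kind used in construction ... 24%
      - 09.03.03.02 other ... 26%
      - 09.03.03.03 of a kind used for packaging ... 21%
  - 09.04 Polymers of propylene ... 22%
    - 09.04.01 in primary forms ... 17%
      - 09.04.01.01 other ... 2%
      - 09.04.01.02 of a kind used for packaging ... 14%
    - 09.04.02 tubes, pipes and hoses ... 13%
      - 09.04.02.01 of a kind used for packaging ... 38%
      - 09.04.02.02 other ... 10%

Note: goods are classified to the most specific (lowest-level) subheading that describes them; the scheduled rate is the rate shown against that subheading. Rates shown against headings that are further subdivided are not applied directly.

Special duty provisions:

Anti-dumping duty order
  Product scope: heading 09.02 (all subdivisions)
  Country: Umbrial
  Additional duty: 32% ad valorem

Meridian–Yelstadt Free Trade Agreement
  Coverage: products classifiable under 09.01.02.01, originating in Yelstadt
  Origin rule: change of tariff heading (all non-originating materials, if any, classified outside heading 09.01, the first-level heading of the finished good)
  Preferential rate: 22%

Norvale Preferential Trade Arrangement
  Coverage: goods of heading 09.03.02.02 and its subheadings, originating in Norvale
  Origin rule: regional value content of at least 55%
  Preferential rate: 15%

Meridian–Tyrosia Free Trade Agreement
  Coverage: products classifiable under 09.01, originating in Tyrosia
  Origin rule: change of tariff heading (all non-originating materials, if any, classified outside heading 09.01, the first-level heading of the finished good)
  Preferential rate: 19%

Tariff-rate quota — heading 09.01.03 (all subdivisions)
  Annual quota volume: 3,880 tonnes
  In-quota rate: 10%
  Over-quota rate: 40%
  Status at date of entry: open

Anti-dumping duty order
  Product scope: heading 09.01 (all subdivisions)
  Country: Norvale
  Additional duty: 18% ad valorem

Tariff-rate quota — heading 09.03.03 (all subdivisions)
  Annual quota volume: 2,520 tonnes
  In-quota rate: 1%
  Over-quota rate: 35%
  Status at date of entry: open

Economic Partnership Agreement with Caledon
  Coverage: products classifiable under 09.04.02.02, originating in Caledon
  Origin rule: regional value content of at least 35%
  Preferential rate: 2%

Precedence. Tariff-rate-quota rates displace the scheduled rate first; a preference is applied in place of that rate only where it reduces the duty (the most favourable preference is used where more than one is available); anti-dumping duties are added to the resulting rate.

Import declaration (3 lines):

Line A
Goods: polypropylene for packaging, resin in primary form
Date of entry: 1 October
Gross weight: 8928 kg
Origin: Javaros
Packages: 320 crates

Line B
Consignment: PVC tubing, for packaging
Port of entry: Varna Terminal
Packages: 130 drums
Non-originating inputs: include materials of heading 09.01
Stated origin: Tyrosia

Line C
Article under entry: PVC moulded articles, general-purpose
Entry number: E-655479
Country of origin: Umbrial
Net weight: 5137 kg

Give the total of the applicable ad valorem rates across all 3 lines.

29%

Line A: polypropylene → 09.04; resin in primary form → 09.04.01; for packaging → 09.04.01.02. Scheduled 14%. No special measure applies. → 14%.
Line B: PVC → 09.01; tubing → 09.01.01; for packaging → 09.01.01.01. Scheduled 5%. Tyrosia agreement on 09.01: CTH not met. → 5%.
Line C: PVC → 09.01; moulded articles → 09.01.03; general-purpose → 09.01.03.02. Scheduled 20%. quota on 09.01.03 open → in-quota 10%. → 10%.
Sum: 14% + 5% + 10% = 29%.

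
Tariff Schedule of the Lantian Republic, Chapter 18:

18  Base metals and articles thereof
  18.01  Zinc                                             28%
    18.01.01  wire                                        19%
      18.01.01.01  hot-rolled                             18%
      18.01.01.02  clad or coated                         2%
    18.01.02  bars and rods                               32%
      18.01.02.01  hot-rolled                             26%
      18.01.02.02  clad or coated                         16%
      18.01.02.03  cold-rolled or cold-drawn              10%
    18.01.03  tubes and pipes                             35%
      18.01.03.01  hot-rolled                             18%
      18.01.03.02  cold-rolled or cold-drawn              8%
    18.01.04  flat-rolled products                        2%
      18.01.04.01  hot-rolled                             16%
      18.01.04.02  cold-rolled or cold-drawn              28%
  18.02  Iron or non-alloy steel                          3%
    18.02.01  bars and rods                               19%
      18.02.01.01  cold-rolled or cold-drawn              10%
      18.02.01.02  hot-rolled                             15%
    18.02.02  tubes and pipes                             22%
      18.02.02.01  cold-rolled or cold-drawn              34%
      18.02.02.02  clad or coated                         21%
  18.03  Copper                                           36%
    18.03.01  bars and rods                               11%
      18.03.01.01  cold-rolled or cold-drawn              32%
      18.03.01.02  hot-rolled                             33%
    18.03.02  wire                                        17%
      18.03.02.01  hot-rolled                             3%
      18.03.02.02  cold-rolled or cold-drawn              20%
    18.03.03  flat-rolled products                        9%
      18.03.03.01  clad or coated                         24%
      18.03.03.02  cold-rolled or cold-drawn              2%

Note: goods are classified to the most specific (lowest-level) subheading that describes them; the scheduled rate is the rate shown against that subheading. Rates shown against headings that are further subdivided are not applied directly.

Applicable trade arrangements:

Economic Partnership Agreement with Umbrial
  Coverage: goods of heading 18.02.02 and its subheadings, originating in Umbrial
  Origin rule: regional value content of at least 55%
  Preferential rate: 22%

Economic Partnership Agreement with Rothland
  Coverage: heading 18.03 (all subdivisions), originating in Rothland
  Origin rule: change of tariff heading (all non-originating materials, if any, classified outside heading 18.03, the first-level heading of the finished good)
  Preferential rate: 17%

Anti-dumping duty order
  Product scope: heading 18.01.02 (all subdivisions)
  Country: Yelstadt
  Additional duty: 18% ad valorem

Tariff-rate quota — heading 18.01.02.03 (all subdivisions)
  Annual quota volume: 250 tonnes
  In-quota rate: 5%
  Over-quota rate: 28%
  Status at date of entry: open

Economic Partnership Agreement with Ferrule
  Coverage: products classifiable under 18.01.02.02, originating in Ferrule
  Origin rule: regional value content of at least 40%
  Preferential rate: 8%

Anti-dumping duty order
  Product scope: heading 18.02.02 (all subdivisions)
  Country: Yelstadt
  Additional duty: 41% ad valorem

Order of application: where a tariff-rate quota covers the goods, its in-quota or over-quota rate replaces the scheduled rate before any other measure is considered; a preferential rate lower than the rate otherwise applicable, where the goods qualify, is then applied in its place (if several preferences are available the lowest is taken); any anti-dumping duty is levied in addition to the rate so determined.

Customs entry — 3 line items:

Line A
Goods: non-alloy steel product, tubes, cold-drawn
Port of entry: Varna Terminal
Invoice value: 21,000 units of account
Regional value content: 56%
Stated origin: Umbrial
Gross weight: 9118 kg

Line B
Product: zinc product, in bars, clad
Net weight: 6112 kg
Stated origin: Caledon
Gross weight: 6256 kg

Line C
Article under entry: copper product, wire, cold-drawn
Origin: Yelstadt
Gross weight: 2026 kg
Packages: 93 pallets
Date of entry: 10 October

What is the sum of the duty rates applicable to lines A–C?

Line A: non-alloy steel → 18.02; tubes → 18.02.02; cold-drawn → 18.02.02.01. Scheduled 34%. Umbrial agreement on 18.02.02: RVC ≥ 55% → 22% available; preferential 22%. → 22%.
Line B: zinc → 18.01; in bars → 18.01.02; clad → 18.01.02.02. Scheduled 16%. No special measure applies. → 16%.
Line C: copper → 18.03; wire → 18.03.02; cold-drawn → 18.03.02.02. Scheduled 20%. No special measure applies. → 20%.
Sum: 22% + 16% + 20% = 58%.

58%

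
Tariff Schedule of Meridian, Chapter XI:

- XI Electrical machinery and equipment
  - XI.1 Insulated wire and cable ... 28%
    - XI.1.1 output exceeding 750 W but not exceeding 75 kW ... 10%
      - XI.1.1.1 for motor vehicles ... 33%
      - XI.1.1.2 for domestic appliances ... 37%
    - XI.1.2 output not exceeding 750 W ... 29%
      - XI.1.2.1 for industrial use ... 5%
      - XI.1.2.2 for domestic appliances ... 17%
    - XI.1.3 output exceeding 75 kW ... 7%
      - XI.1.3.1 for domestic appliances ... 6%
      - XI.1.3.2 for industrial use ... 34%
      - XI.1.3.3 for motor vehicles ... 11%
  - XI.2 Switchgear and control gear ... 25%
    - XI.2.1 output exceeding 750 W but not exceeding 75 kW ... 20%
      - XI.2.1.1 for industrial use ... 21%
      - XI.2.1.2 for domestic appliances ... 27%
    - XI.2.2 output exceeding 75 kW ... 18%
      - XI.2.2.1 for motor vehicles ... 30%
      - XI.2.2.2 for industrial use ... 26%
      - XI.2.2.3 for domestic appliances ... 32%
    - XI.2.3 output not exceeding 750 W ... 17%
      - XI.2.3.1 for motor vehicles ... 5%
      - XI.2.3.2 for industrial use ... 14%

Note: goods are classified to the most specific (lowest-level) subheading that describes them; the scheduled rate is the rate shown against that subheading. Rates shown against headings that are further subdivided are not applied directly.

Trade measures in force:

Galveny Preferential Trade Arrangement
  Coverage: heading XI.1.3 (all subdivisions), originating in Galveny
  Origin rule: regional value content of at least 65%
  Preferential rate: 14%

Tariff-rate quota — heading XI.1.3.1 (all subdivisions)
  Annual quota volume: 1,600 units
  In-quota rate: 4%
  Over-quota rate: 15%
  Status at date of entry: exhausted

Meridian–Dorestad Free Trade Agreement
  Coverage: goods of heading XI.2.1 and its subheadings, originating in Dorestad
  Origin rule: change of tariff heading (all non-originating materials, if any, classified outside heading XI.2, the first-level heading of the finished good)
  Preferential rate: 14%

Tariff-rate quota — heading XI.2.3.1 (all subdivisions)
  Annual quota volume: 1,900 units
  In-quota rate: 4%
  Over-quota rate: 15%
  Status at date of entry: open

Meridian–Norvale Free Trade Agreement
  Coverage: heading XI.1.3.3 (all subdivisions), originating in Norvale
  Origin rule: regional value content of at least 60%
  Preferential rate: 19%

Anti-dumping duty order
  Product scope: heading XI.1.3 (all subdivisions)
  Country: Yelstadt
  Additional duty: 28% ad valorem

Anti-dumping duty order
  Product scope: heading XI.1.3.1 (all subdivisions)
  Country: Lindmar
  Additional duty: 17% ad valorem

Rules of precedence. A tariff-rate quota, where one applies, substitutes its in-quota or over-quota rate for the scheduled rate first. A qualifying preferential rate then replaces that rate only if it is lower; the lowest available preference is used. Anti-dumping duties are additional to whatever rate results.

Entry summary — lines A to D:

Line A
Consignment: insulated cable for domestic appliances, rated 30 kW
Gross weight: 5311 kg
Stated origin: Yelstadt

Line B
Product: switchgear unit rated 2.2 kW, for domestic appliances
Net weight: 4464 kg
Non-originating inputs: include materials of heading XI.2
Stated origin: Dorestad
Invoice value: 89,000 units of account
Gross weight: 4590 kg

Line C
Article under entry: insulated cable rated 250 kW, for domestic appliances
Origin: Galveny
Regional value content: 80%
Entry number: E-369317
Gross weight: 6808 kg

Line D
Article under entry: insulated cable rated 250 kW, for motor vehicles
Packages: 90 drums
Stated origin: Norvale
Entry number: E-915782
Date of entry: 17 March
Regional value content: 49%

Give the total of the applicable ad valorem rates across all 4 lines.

89%

Line A: insulated cable → XI.1; rated 30 kW → XI.1.1; for domestic appliances → XI.1.1.2. Scheduled 37%. No special measure applies. → 37%.
Line B: switchgear unit → XI.2; rated 2.2 kW → XI.2.1; for domestic appliances → XI.2.1.2. Scheduled 27%. Dorestad agreement on XI.2.1: CTH not met. → 27%.
Line C: insulated cable → XI.1; rated 250 kW → XI.1.3; for domestic appliances → XI.1.3.1. Scheduled 6%. quota on XI.1.3.1 exhausted → over-quota 15%; Galveny agreement on XI.1.3: RVC ≥ 65% → 14% available; preferential 14%. → 14%.
Line D: insulated cable → XI.1; rated 250 kW → XI.1.3; for motor vehicles → XI.1.3.3. Scheduled 11%. Norvale agreement on XI.1.3.3: RVC < 60%. → 11%.
Sum: 37% + 27% + 14% + 11% = 89%.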